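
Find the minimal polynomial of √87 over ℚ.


√87 satisfies x² - 87 = 0, irreducible over ℚ since 87 is squarefree

Minimal polynomial: x² - 87


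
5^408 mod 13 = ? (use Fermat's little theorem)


Fermat's little theorem: if p is prime and gcd(a,p)=1, then a^(p-1) ≡ 1 (mod p)
p = 13 is prime, gcd(5,13) = 1
Reduce exponent: 408 mod 12 = 0
So 5^408 ≡ 5^0 (mod 13)
5^0 = 1

5^408 ≡ 1 (mod 13)


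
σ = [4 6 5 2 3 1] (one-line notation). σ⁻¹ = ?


To find σ⁻¹, swap domain and range:
σ(1) = 4 → σ⁻¹(4) = 1
σ(2) = 6 → σ⁻¹(6) = 2
σ(3) = 5 → σ⁻¹(5) = 3
σ(4) = 2 → σ⁻¹(2) = 4
σ(5) = 3 → σ⁻¹(3) = 5
σ(6) = 1 → σ⁻¹(1) = 6

σ⁻¹ = [6 4 5 1 3 2]


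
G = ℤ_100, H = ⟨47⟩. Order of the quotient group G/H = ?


|⟨47⟩| = n / gcd(47, 100) = 100 / 1 = 100
H is normal (ℤ_100 is abelian).
|G/H| = |G| / |H| = 100 / 100 = 1

|G/H| = 1


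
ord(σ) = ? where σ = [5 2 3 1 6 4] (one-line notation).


Cycle decomposition: (1 5 6 4)
Cycle lengths: 4
Order = lcm(4) = 4

ord(σ) = 4


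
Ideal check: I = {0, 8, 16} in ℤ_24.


Check ideal conditions for I = {0, 8, 16} in ℤ_24:
(1) I is an additive subgroup? Yes
(2) For r ∈ ℤ_24 and a ∈ I: r·a ∈ I? Yes

Yes, I is an ideal of ℤ_24


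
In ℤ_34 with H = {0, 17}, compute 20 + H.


20 + H = {20 + h (mod 34) : h ∈ H}
20+0=20, 20+17=3
20 + H = {3, 20} = 3 + H

20 + H = {3, 20}


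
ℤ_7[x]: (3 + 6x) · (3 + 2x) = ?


Expand and collect like terms; reduce coefficients mod 7:
x^0: 3·3 = 9 ≡ 2 (mod 7)
x^1: 3·2 + 6·3 = 24 ≡ 3 (mod 7)
x^2: 6·2 = 12 ≡ 5 (mod 7)
Result: 2 + 3x + 5x^2

f · g = 2 + 3x + 5x^2


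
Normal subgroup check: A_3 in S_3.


H = A_3 in S_3
A_3 has index 2 in S_3, and every subgroup of index 2 is normal

Yes, normal subgroup


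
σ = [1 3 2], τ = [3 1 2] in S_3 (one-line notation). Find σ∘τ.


σ∘τ: apply τ first, then σ
1 →τ 3 →σ 2
2 →τ 1 →σ 1
3 →τ 2 →σ 3

σ∘τ = [2 1 3]


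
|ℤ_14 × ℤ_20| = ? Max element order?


|ℤ_14 × ℤ_20| = 14 × 20 = 280
Max element order = lcm(14,20) = 140
Cyclic? No (gcd=2)

|ℤ_14×ℤ_20| = 280, max element order = 140


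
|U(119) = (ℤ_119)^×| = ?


U(n) is the group of units mod n; |U(n)| = φ(n)
|U(119)| = φ(119) = 96

|U(119) = (ℤ_119)^×| = 96


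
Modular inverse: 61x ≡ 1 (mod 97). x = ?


Use the extended Euclidean algorithm to write 1 = 61·s + 97·t; then s mod 97 is the inverse.
Euclidean algorithm:
  61 = 0·97 + 61
  97 = 1·61 + 36
  61 = 1·36 + 25
  36 = 1·25 + 11
  25 = 2·11 + 3
  11 = 3·3 + 2
  3 = 1·2 + 1
  2 = 2·1 + 0
gcd(61,97) = 1
Back-substitution gives: 61·(35) + 97·(-22) = 1
So 61⁻¹ ≡ 35 ≡ 35 (mod 97)
Check: 61 × 35 = 2135 ≡ 1 (mod 97) ✓

61⁻¹ ≡ 35 (mod 97)


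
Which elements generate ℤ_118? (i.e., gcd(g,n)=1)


g generates ℤ_n iff gcd(g,n) = 1
Prime factors of 118: 2, 59
Generators are g ∈ {1,...,117} not divisible by any of these primes.
Generators: {1, 3, 5, 7, 9, 11, 13, 15, 17, 19, 21, 23, 25, 27, 29, 31, 33, 35, 37, 39, 41, 43, 45, 47, 49, 51, 53, 55, 57, 61, 63, 65, 67, 69, 71, 73, 75, 77, 79, 81, 83, 85, 87, 89, 91, 93, 95, 97, 99, 101, 103, 105, 107, 109, 111, 113, 115, 117}
Number of generators = φ(118) = 58

Generators of ℤ_118 = {1, 3, 5, 7, 9, 11, 13, 15, 17, 19, 21, 23, 25, 27, 29, 31, 33, 35, 37, 39, 41, 43, 45, 47, 49, 51, 53, 55, 57, 61, 63, 65, 67, 69, 71, 73, 75, 77, 79, 81, 83, 85, 87, 89, 91, 93, 95, 97, 99, 101, 103, 105, 107, 109, 111, 113, 115, 117}


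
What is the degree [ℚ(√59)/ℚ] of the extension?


√59 has minimal polynomial x² - 59 (irreducible over ℚ since 59 is squarefree)

[ℚ(√59)/ℚ] = 2


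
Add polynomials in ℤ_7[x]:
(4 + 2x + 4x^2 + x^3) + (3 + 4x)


Add coefficients mod 7:
x^0: 4 + 3 = 0 (mod 7)
x^1: 2 + 4 = 6 (mod 7)
x^2: 4 + 0 = 4 (mod 7)
x^3: 1 + 0 = 1 (mod 7)
Result: 6x + 4x^2 + x^3

f + g = 6x + 4x^2 + x^3


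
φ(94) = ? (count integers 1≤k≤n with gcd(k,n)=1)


Factor n: 94 = 2 × 47
φ(n) = n · ∏(1 - 1/p) over distinct primes p | n
φ(94) = 94 · (1 - 1/2) · (1 - 1/47) = 46

φ(94) = 46


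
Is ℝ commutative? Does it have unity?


ℝ is a field: commutative, has unity, every nonzero element is a unit (hence an integral domain)
Commutative: Yes
Integral domain: Yes
Has unity: Yes

ℝ: Commutative=Yes, Unity=Yes


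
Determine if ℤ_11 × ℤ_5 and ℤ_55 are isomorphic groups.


Comparing ℤ_11 × ℤ_5 and ℤ_55:
gcd(11,5) = 1, so ℤ_11 × ℤ_5 ≅ ℤ_55 (CRT)

Yes, ℤ_11 × ℤ_5 ≅ ℤ_55


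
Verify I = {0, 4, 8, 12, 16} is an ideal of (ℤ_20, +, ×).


Check ideal conditions for I = {0, 4, 8, 12, 16} in ℤ_20:
(1) I is an additive subgroup? Yes
(2) For r ∈ ℤ_20 and a ∈ I: r·a ∈ I? Yes

Yes, I is an ideal of ℤ_20


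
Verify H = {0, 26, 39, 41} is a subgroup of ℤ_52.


Subgroup test for H = {0, 26, 39, 41} in (ℤ_52, +):
(1) 0 ∈ H? Yes
(2) Closure: for all a,b ∈ H, (a+b) mod 52 ∈ H? No  [counterexample: 26 + 39 = 13 ∉ H]
(3) Inverses: for all a ∈ H, -a mod 52 ∈ H? No

No, H is not a subgroup of ℤ_52


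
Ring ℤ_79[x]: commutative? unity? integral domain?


ℤ_79 is a field (n prime), so ℤ_79[x] is a commutative integral domain with unity
Commutative: Yes
Integral domain: Yes
Has unity: Yes

ℤ_79[x]: Commutative=Yes, Unity=Yes


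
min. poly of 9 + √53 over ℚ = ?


Let α = 9 + √53. Then α - 9 = √53, so (α - 9)² = 53, giving α² - 18α + 28 = 0. Degree 2 and α ∉ ℚ, so this is the minimal polynomial.

Minimal polynomial: x² - 18x + 28


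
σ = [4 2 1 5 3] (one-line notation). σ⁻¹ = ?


To find σ⁻¹, swap domain and range:
σ(1) = 4 → σ⁻¹(4) = 1
σ(2) = 2 → σ⁻¹(2) = 2
σ(3) = 1 → σ⁻¹(1) = 3
σ(4) = 5 → σ⁻¹(5) = 4
σ(5) = 3 → σ⁻¹(3) = 5

σ⁻¹ = [3 2 5 1 4]


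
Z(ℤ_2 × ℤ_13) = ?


Z(G) = {g ∈ G | gx = xg for all x ∈ G}
Direct product of abelian groups is abelian, so Z(G) = G

Z(ℤ_2 × ℤ_13) = ℤ_2 × ℤ_13


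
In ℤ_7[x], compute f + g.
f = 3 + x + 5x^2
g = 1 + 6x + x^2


Add coefficients mod 7:
x^0: 3 + 1 = 4 (mod 7)
x^1: 1 + 6 = 0 (mod 7)
x^2: 5 + 1 = 6 (mod 7)
Result: 4 + 6x^2

f + g = 4 + 6x^2


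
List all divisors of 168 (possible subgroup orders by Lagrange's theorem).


Lagrange's theorem: |H| divides |G|
|G| = 168
Divisors of 168: 1, 2, 3, 4, 6, 7, 8, 12, 14, 21, 24, 28, 42, 56, 84, 168

Possible subgroup orders: {1, 2, 3, 4, 6, 7, 8, 12, 14, 21, 24, 28, 42, 56, 84, 168}


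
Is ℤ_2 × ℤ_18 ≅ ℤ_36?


Comparing ℤ_2 × ℤ_18 and ℤ_36:
gcd(2,18) = 2 ≠ 1. Max element order in ℤ_2×ℤ_18 is lcm(2,18) = 18 < 36, so it has no element of order 36

No, ℤ_2 × ℤ_18 ≇ ℤ_36


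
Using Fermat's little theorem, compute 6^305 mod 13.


Fermat's little theorem: if p is prime and gcd(a,p)=1, then a^(p-1) ≡ 1 (mod p)
p = 13 is prime, gcd(6,13) = 1
Reduce exponent: 305 mod 12 = 5
So 6^305 ≡ 6^5 (mod 13)
6^5 mod 13 = 2

6^305 ≡ 2 (mod 13)


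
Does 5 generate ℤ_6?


g generates ℤ_n iff gcd(g, n) = 1
gcd(5, 6) = 1
Since gcd = 1, 5 is a generator.

Yes, 5 generates ℤ_6


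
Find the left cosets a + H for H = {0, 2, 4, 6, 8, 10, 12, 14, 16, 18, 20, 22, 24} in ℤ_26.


H = {0, 2, 4, 6, 8, 10, 12, 14, 16, 18, 20, 22, 24}, |H| = 13
Number of cosets = |G|/|H| = 26/13 = 2
0 + H = {0, 2, 4, 6, 8, 10, 12, 14, 16, 18, 20, 22, 24}
1 + H = {1, 3, 5, 7, 9, 11, 13, 15, 17, 19, 21, 23, 25}

Cosets: 0+H={0,2,4,6,8,10,12,14,16,18,20,22,24}; 1+H={1,3,5,7,9,11,13,15,17,19,21,23,25}


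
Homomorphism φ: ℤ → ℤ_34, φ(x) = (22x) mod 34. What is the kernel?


Kernel = preimage of identity
ker(φ) = {x ∈ ℤ : 22x ≡ 0 (mod 34)}. gcd(22,34) = 2, so 22x ≡ 0 (mod 34) ⟺ x ≡ 0 (mod 34/2 = 17). Hence ker(φ) = 17ℤ

ker(φ) = 17ℤ


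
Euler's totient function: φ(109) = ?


Factor n: 109 = 109
φ(n) = n · ∏(1 - 1/p) over distinct primes p | n
φ(109) = 109 · (1 - 1/109) = 108

φ(109) = 108


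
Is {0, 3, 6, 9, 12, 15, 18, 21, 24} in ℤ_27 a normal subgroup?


H = {0, 3, 6, 9, 12, 15, 18, 21, 24} in ℤ_27
ℤ_27 is abelian; every subgroup of an abelian group is normal

Yes, normal subgroup


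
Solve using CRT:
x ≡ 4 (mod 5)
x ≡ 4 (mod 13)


m₁ = 5, m₂ = 13, gcd = 1, so CRT applies. M = m₁·m₂ = 65
Let M₁ = M/m₁ = 13, M₂ = M/m₂ = 5
Find y₁ ≡ M₁⁻¹ (mod m₁): 13⁻¹ ≡ 2 (mod 5)
Find y₂ ≡ M₂⁻¹ (mod m₂): 5⁻¹ ≡ 8 (mod 13)
x = a₁·M₁·y₁ + a₂·M₂·y₂ = 4·13·2 + 4·5·8 = 264
Reduce mod 65: x ≡ 4
Check: 4 mod 5 = 4 ✓, 4 mod 13 = 4 ✓

x ≡ 4 (mod 65)


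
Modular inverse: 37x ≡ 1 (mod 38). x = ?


Use the extended Euclidean algorithm to write 1 = 37·s + 38·t; then s mod 38 is the inverse.
Euclidean algorithm:
  37 = 0·38 + 37
  38 = 1·37 + 1
  37 = 37·1 + 0
gcd(37,38) = 1
Back-substitution gives: 37·(-1) + 38·(1) = 1
So 37⁻¹ ≡ -1 ≡ 37 (mod 38)
Check: 37 × 37 = 1369 ≡ 1 (mod 38) ✓

37⁻¹ ≡ 37 (mod 38)


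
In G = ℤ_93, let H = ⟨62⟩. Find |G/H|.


|⟨62⟩| = n / gcd(62, 93) = 93 / 31 = 3
H is normal (ℤ_93 is abelian).
|G/H| = |G| / |H| = 93 / 3 = 31

|G/H| = 31


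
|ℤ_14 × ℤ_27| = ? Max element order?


|ℤ_14 × ℤ_27| = 14 × 27 = 378
Max element order = lcm(14,27) = 378
Cyclic? Yes (gcd=1)

|ℤ_14×ℤ_27| = 378, max element order = 378


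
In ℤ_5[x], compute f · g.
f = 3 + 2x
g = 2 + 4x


Expand and collect like terms; reduce coefficients mod 5:
x^0: 3·2 = 6 ≡ 1 (mod 5)
x^1: 3·4 + 2·2 = 16 ≡ 1 (mod 5)
x^2: 2·4 = 8 ≡ 3 (mod 5)
Result: 1 + x + 3x^2

f · g = 1 + x + 3x^2


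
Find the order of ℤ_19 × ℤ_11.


|A × B| = |A| · |B|
|ℤ_19 × ℤ_11| = 19 × 11 = 209

|ℤ_19 × ℤ_11| = 209


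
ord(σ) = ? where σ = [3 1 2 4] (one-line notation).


Cycle decomposition: (1 3 2)
Cycle lengths: 3
Order = lcm(3) = 3

ord(σ) = 3


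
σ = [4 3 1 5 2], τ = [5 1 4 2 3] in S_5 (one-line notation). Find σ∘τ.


σ∘τ: apply τ first, then σ
1 →τ 5 →σ 2
2 →τ 1 →σ 4
3 →τ 4 →σ 5
4 →τ 2 →σ 3
5 →τ 3 →σ 1

σ∘τ = [2 4 5 3 1]


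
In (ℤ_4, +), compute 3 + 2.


Operation: addition mod 4
3 + 2 = (a + b) mod 4 with a = 3, b = 2

3 + 2 = 1


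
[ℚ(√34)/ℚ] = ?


√34 has minimal polynomial x² - 34 (irreducible over ℚ since 34 is squarefree)

[ℚ(√34)/ℚ] = 2


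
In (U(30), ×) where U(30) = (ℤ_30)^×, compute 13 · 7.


Operation: multiplication mod 30
13 · 7 = (a × b) mod 30 with a = 13, b = 7

13 · 7 = 1


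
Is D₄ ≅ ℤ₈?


Comparing D₄ and ℤ₈:
D₄ is non-abelian, ℤ₈ is abelian

No, D₄ ≇ ℤ₈


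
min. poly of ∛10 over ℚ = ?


∛10 satisfies x³ - 10 = 0, irreducible over ℚ (no rational root; 10 is not a perfect cube)

Minimal polynomial: x³ - 10


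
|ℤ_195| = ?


ℤ_n has n elements.

|ℤ_195| = 195


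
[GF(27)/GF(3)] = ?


GF(27) = GF(3^3), so the extension degree is 3

[GF(27)/GF(3)] = 3


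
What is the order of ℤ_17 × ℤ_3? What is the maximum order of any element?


|ℤ_17 × ℤ_3| = 17 × 3 = 51
Max element order = lcm(17,3) = 51
Cyclic? Yes (gcd=1)

|ℤ_17×ℤ_3| = 51, max element order = 51


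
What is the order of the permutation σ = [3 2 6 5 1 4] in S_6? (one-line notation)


Cycle decomposition: (1 3 6 4 5)
Cycle lengths: 5
Order = lcm(5) = 5

ord(σ) = 5


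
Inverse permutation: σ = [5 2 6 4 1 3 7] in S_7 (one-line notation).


To find σ⁻¹, swap domain and range:
σ(1) = 5 → σ⁻¹(5) = 1
σ(2) = 2 → σ⁻¹(2) = 2
σ(3) = 6 → σ⁻¹(6) = 3
σ(4) = 4 → σ⁻¹(4) = 4
σ(5) = 1 → σ⁻¹(1) = 5
σ(6) = 3 → σ⁻¹(3) = 6
σ(7) = 7 → σ⁻¹(7) = 7

σ⁻¹ = [5 2 6 4 1 3 7]


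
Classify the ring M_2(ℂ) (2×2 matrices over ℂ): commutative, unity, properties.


Matrix multiplication is non-commutative for n ≥ 2; the identity matrix I is the unity; singular matrices give zero divisors, so not an integral domain
Commutative: No
Integral domain: No
Has unity: Yes

M_2(ℂ) (2×2 matrices over ℂ): Commutative=No, Unity=Yes


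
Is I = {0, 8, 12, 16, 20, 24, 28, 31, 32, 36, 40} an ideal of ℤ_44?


Check ideal conditions for I = {0, 8, 12, 16, 20, 24, 28, 31, 32, 36, 40} in ℤ_44:
(1) I is an additive subgroup? No
(2) For r ∈ ℤ_44 and a ∈ I: r·a ∈ I? No  [counterexample: r=2, a=24, r·a mod 44 = 4 ∉ I]

No, I is not an ideal of ℤ_44


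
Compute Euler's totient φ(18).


φ(n) = count of k ∈ {1,...,n} with gcd(k,n)=1
Coprimes to 18: {1, 5, 7, 11, 13, 17}
Count: 6

φ(18) = 6


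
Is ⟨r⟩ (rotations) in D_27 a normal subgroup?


H = ⟨r⟩ (rotations) in D_27
The rotation subgroup ⟨r⟩ has index 2 in D_27, so it is normal

Yes, normal subgroup


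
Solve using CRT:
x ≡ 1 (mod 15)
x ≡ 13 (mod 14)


m₁ = 15, m₂ = 14, gcd = 1, so CRT applies. M = m₁·m₂ = 210
Let M₁ = M/m₁ = 14, M₂ = M/m₂ = 15
Find y₁ ≡ M₁⁻¹ (mod m₁): 14⁻¹ ≡ 14 (mod 15)
Find y₂ ≡ M₂⁻¹ (mod m₂): 15⁻¹ ≡ 1 (mod 14)
x = a₁·M₁·y₁ + a₂·M₂·y₂ = 1·14·14 + 13·15·1 = 391
Reduce mod 210: x ≡ 181
Check: 181 mod 15 = 1 ✓, 181 mod 14 = 13 ✓

x ≡ 181 (mod 210)


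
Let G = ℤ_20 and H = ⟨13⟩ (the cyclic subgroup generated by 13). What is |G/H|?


|⟨13⟩| = n / gcd(13, 20) = 20 / 1 = 20
H is normal (ℤ_20 is abelian).
|G/H| = |G| / |H| = 20 / 20 = 1

|G/H| = 1


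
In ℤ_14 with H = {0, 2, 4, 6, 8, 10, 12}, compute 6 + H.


6 + H = {6 + h (mod 14) : h ∈ H}
6+0=6, 6+2=8, 6+4=10, 6+6=12, 6+8=0, 6+10=2, 6+12=4
6 + H = {0, 2, 4, 6, 8, 10, 12} = 0 + H

6 + H = {0, 2, 4, 6, 8, 10, 12}


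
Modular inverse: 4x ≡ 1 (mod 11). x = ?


Use the extended Euclidean algorithm to write 1 = 4·s + 11·t; then s mod 11 is the inverse.
Euclidean algorithm:
  4 = 0·11 + 4
  11 = 2·4 + 3
  4 = 1·3 + 1
  3 = 3·1 + 0
gcd(4,11) = 1
Back-substitution gives: 4·(3) + 11·(-1) = 1
So 4⁻¹ ≡ 3 ≡ 3 (mod 11)
Check: 4 × 3 = 12 ≡ 1 (mod 11) ✓

4⁻¹ ≡ 3 (mod 11)


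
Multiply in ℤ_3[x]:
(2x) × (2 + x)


Expand and collect like terms; reduce coefficients mod 3:
x^0: 0·2 = 0 ≡ 0 (mod 3)
x^1: 0·1 + 2·2 = 4 ≡ 1 (mod 3)
x^2: 2·1 = 2 ≡ 2 (mod 3)
Result: x + 2x^2

f · g = x + 2x^2


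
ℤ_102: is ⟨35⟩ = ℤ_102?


g generates ℤ_n iff gcd(g, n) = 1
gcd(35, 102) = 1
Since gcd = 1, 35 is a generator.

Yes, 35 generates ℤ_102


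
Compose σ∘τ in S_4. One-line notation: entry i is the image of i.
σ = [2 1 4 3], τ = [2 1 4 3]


σ∘τ: apply τ first, then σ
1 →τ 2 →σ 1
2 →τ 1 →σ 2
3 →τ 4 →σ 3
4 →τ 3 →σ 4

σ∘τ = [1 2 3 4]


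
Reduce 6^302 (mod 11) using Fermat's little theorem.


Fermat's little theorem: if p is prime and gcd(a,p)=1, then a^(p-1) ≡ 1 (mod p)
p = 11 is prime, gcd(6,11) = 1
Reduce exponent: 302 mod 10 = 2
So 6^302 ≡ 6^2 (mod 11)
6^2 mod 11 = 3

6^302 ≡ 3 (mod 11)


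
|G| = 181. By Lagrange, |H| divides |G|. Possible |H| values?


Lagrange's theorem: |H| divides |G|
|G| = 181
Divisors of 181: 1, 181

Possible subgroup orders: {1, 181}


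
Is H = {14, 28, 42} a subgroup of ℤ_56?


Subgroup test for H = {14, 28, 42} in (ℤ_56, +):
(1) 0 ∈ H? No
(2) Closure: for all a,b ∈ H, (a+b) mod 56 ∈ H? No  [counterexample: 14 + 42 = 0 ∉ H]
(3) Inverses: for all a ∈ H, -a mod 56 ∈ H? Yes

No, H is not a subgroup of ℤ_56


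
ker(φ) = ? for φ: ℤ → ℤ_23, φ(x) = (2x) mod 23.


Kernel = preimage of identity
ker(φ) = {x ∈ ℤ : 2x ≡ 0 (mod 23)}. gcd(2,23) = 1, so 2x ≡ 0 (mod 23) ⟺ x ≡ 0 (mod 23/1 = 23). Hence ker(φ) = 23ℤ

ker(φ) = 23ℤ


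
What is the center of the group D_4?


Z(G) = {g ∈ G | gx = xg for all x ∈ G}
For even n, Z(D_n) = {e, r^(n/2)}: the 180° rotation r^2 commutes with every reflection and rotation

Z(D_4) = {e, r^2}


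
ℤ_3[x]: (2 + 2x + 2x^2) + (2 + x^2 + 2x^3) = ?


Add coefficients mod 3:
x^0: 2 + 2 = 1 (mod 3)
x^1: 2 + 0 = 2 (mod 3)
x^2: 2 + 1 = 0 (mod 3)
x^3: 0 + 2 = 2 (mod 3)
Result: 1 + 2x + 2x^3

f + g = 1 + 2x + 2x^3


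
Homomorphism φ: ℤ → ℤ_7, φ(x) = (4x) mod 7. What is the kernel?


Kernel = preimage of identity
ker(φ) = {x ∈ ℤ : 4x ≡ 0 (mod 7)}. gcd(4,7) = 1, so 4x ≡ 0 (mod 7) ⟺ x ≡ 0 (mod 7/1 = 7). Hence ker(φ) = 7ℤ

ker(φ) = 7ℤ


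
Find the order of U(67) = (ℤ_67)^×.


U(n) is the group of units mod n; |U(n)| = φ(n)
|U(67)| = φ(67) = 66

|U(67) = (ℤ_67)^×| = 66


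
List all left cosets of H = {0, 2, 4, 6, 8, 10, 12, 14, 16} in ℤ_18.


H = {0, 2, 4, 6, 8, 10, 12, 14, 16}, |H| = 9
Number of cosets = |G|/|H| = 18/9 = 2
0 + H = {0, 2, 4, 6, 8, 10, 12, 14, 16}
1 + H = {1, 3, 5, 7, 9, 11, 13, 15, 17}

Cosets: 0+H={0,2,4,6,8,10,12,14,16}; 1+H={1,3,5,7,9,11,13,15,17}


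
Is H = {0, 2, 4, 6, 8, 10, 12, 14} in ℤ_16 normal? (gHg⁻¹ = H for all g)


H = {0, 2, 4, 6, 8, 10, 12, 14} in ℤ_16
ℤ_16 is abelian; every subgroup of an abelian group is normal

Yes, normal subgroup


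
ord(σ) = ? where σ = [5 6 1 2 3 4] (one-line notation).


Cycle decomposition: (1 5 3) (2 6 4)
Cycle lengths: 3, 3
Order = lcm(3, 3) = 3

ord(σ) = 3


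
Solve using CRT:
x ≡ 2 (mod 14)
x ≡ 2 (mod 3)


m₁ = 14, m₂ = 3, gcd = 1, so CRT applies. M = m₁·m₂ = 42
Let M₁ = M/m₁ = 3, M₂ = M/m₂ = 14
Find y₁ ≡ M₁⁻¹ (mod m₁): 3⁻¹ ≡ 5 (mod 14)
Find y₂ ≡ M₂⁻¹ (mod m₂): 14⁻¹ ≡ 2 (mod 3)
x = a₁·M₁·y₁ + a₂·M₂·y₂ = 2·3·5 + 2·14·2 = 86
Reduce mod 42: x ≡ 2
Check: 2 mod 14 = 2 ✓, 2 mod 3 = 2 ✓

x ≡ 2 (mod 42)


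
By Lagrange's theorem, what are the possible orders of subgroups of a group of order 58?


Lagrange's theorem: |H| divides |G|
|G| = 58
Divisors of 58: 1, 2, 29, 58

Possible subgroup orders: {1, 2, 29, 58}


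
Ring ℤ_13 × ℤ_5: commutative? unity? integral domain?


Direct product ring; commutative with unity (1,1); but (1,0)·(0,1) = (0,0) gives zero divisors, so not an integral domain
Commutative: Yes
Integral domain: No
Has unity: Yes

ℤ_13 × ℤ_5: Commutative=Yes, Unity=Yes


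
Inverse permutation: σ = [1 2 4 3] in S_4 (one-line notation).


To find σ⁻¹, swap domain and range:
σ(1) = 1 → σ⁻¹(1) = 1
σ(2) = 2 → σ⁻¹(2) = 2
σ(3) = 4 → σ⁻¹(4) = 3
σ(4) = 3 → σ⁻¹(3) = 4

σ⁻¹ = [1 2 4 3]


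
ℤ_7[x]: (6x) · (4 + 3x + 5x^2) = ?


Expand and collect like terms; reduce coefficients mod 7:
x^0: 0·4 = 0 ≡ 0 (mod 7)
x^1: 0·3 + 6·4 = 24 ≡ 3 (mod 7)
x^2: 0·5 + 6·3 = 18 ≡ 4 (mod 7)
x^3: 6·5 = 30 ≡ 2 (mod 7)
Result: 3x + 4x^2 + 2x^3

f · g = 3x + 4x^2 + 2x^3


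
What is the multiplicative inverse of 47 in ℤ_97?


Use the extended Euclidean algorithm to write 1 = 47·s + 97·t; then s mod 97 is the inverse.
Euclidean algorithm:
  47 = 0·97 + 47
  97 = 2·47 + 3
  47 = 15·3 + 2
  3 = 1·2 + 1
  2 = 2·1 + 0
gcd(47,97) = 1
Back-substitution gives: 47·(-33) + 97·(16) = 1
So 47⁻¹ ≡ -33 ≡ 64 (mod 97)
Check: 47 × 64 = 3008 ≡ 1 (mod 97) ✓

47⁻¹ ≡ 64 (mod 97)


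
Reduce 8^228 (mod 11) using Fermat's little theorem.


Fermat's little theorem: if p is prime and gcd(a,p)=1, then a^(p-1) ≡ 1 (mod p)
p = 11 is prime, gcd(8,11) = 1
Reduce exponent: 228 mod 10 = 8
So 8^228 ≡ 8^8 (mod 11)
8^8 mod 11 = 5

8^228 ≡ 5 (mod 11)


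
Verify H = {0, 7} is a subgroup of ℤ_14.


Subgroup test for H = {0, 7} in (ℤ_14, +):
(1) 0 ∈ H? Yes
(2) Closure: for all a,b ∈ H, (a+b) mod 14 ∈ H? Yes
(3) Inverses: for all a ∈ H, -a mod 14 ∈ H? Yes

Yes, H is a subgroup of ℤ_14


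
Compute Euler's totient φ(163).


Factor n: 163 = 163
φ(n) = n · ∏(1 - 1/p) over distinct primes p | n
φ(163) = 163 · (1 - 1/163) = 162

φ(163) = 162


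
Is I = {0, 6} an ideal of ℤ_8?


Check ideal conditions for I = {0, 6} in ℤ_8:
(1) I is an additive subgroup? No
(2) For r ∈ ℤ_8 and a ∈ I: r·a ∈ I? No  [counterexample: r=2, a=6, r·a mod 8 = 4 ∉ I]

No, I is not an ideal of ℤ_8


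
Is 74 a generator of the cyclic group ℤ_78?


g generates ℤ_n iff gcd(g, n) = 1
gcd(74, 78) = 2
Since gcd = 2 ≠ 1, ⟨74⟩ has order 39 < 78, so 74 is not a generator.

No, 74 does not generate ℤ_78


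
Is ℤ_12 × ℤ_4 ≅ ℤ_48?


Comparing ℤ_12 × ℤ_4 and ℤ_48:
gcd(12,4) = 4 ≠ 1. Max element order in ℤ_12×ℤ_4 is lcm(12,4) = 12 < 48, so it has no element of order 48

No, ℤ_12 × ℤ_4 ≇ ℤ_48


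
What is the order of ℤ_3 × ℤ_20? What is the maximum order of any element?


|ℤ_3 × ℤ_20| = 3 × 20 = 60
Max element order = lcm(3,20) = 60
Cyclic? Yes (gcd=1)

|ℤ_3×ℤ_20| = 60, max element order = 60


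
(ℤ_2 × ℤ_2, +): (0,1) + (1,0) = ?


Operation: componentwise addition mod (2, 2)
(0,1) + (1,0) = ((a₁+b₁) mod 2, (a₂+b₂) mod 2) with a = (0,1), b = (1,0)

(0,1) + (1,0) = (1,1)


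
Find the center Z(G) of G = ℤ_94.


Z(G) = {g ∈ G | gx = xg for all x ∈ G}
ℤ_94 is abelian, so Z(G) = G

Z(ℤ_94) = ℤ_94


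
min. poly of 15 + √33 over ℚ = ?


Let α = 15 + √33. Then α - 15 = √33, so (α - 15)² = 33, giving α² - 30α + 192 = 0. Degree 2 and α ∉ ℚ, so this is the minimal polynomial.

Minimal polynomial: x² - 30x + 192


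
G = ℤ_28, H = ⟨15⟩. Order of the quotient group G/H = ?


|⟨15⟩| = n / gcd(15, 28) = 28 / 1 = 28
H is normal (ℤ_28 is abelian).
|G/H| = |G| / |H| = 28 / 28 = 1

|G/H| = 1


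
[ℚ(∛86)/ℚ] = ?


∛86 has minimal polynomial x³ - 86 (irreducible over ℚ since 86 is not a perfect cube)

[ℚ(∛86)/ℚ] = 3


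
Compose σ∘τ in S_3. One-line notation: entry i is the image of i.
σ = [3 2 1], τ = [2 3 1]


σ∘τ: apply τ first, then σ
1 →τ 2 →σ 2
2 →τ 3 →σ 1
3 →τ 1 →σ 3

σ∘τ = [2 1 3]


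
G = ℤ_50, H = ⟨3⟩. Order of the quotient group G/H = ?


|⟨3⟩| = n / gcd(3, 50) = 50 / 1 = 50
H is normal (ℤ_50 is abelian).
|G/H| = |G| / |H| = 50 / 50 = 1

|G/H| = 1


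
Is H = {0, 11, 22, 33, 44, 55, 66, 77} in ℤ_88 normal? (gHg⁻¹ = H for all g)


H = {0, 11, 22, 33, 44, 55, 66, 77} in ℤ_88
ℤ_88 is abelian; every subgroup of an abelian group is normal

Yes, normal subgroup


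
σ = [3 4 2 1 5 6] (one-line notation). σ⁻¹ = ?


To find σ⁻¹, swap domain and range:
σ(1) = 3 → σ⁻¹(3) = 1
σ(2) = 4 → σ⁻¹(4) = 2
σ(3) = 2 → σ⁻¹(2) = 3
σ(4) = 1 → σ⁻¹(1) = 4
σ(5) = 5 → σ⁻¹(5) = 5
σ(6) = 6 → σ⁻¹(6) = 6

σ⁻¹ = [4 3 1 2 5 6]


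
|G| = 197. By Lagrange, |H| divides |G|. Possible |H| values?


Lagrange's theorem: |H| divides |G|
|G| = 197
Divisors of 197: 1, 197

Possible subgroup orders: {1, 197}


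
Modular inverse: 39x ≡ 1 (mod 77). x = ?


Use the extended Euclidean algorithm to write 1 = 39·s + 77·t; then s mod 77 is the inverse.
Euclidean algorithm:
  39 = 0·77 + 39
  77 = 1·39 + 38
  39 = 1·38 + 1
  38 = 38·1 + 0
gcd(39,77) = 1
Back-substitution gives: 39·(2) + 77·(-1) = 1
So 39⁻¹ ≡ 2 ≡ 2 (mod 77)
Check: 39 × 2 = 78 ≡ 1 (mod 77) ✓

39⁻¹ ≡ 2 (mod 77)


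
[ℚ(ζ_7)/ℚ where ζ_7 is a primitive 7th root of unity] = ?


[ℚ(ζ_n):ℚ] = deg Φ_n(x) = φ(n). Here φ(7) = 6

[ℚ(ζ_7)/ℚ where ζ_7 is a primitive 7th root of unity] = 6


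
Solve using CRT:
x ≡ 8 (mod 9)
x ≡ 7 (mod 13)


m₁ = 9, m₂ = 13, gcd = 1, so CRT applies. M = m₁·m₂ = 117
Let M₁ = M/m₁ = 13, M₂ = M/m₂ = 9
Find y₁ ≡ M₁⁻¹ (mod m₁): 13⁻¹ ≡ 7 (mod 9)
Find y₂ ≡ M₂⁻¹ (mod m₂): 9⁻¹ ≡ 3 (mod 13)
x = a₁·M₁·y₁ + a₂·M₂·y₂ = 8·13·7 + 7·9·3 = 917
Reduce mod 117: x ≡ 98
Check: 98 mod 9 = 8 ✓, 98 mod 13 = 7 ✓

x ≡ 98 (mod 117)


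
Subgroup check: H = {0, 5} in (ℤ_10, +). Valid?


Subgroup test for H = {0, 5} in (ℤ_10, +):
(1) 0 ∈ H? Yes
(2) Closure: for all a,b ∈ H, (a+b) mod 10 ∈ H? Yes
(3) Inverses: for all a ∈ H, -a mod 10 ∈ H? Yes

Yes, H is a subgroup of ℤ_10


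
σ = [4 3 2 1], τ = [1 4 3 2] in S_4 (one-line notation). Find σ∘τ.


σ∘τ: apply τ first, then σ
1 →τ 1 →σ 4
2 →τ 4 →σ 1
3 →τ 3 →σ 2
4 →τ 2 →σ 3

σ∘τ = [4 1 2 3]


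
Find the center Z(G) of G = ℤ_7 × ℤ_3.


Z(G) = {g ∈ G | gx = xg for all x ∈ G}
Direct product of abelian groups is abelian, so Z(G) = G

Z(ℤ_7 × ℤ_3) = ℤ_7 × ℤ_3


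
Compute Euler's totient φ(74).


Factor n: 74 = 2 × 37
φ(n) = n · ∏(1 - 1/p) over distinct primes p | n
φ(74) = 74 · (1 - 1/2) · (1 - 1/37) = 36

φ(74) = 36


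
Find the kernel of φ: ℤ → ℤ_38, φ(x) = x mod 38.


Kernel = preimage of identity
ker(φ) = {x ∈ ℤ : x ≡ 0 (mod 38)} = 38ℤ = {0, ±38, ±76, ...}

ker(φ) = 38ℤ


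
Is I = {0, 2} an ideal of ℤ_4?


Check ideal conditions for I = {0, 2} in ℤ_4:
(1) I is an additive subgroup? Yes
(2) For r ∈ ℤ_4 and a ∈ I: r·a ∈ I? Yes

Yes, I is an ideal of ℤ_4


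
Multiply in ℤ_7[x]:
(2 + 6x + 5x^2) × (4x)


Expand and collect like terms; reduce coefficients mod 7:
x^0: 2·0 = 0 ≡ 0 (mod 7)
x^1: 2·4 + 6·0 = 8 ≡ 1 (mod 7)
x^2: 6·4 + 5·0 = 24 ≡ 3 (mod 7)
x^3: 5·4 = 20 ≡ 6 (mod 7)
Result: x + 3x^2 + 6x^3

f · g = x + 3x^2 + 6x^3


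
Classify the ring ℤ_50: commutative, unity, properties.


ℤ_50 is a commutative ring with unity 1; 50 = 2×25 is composite, so 2·25 ≡ 0 gives zero divisors (not an integral domain)
Commutative: Yes
Integral domain: No
Has unity: Yes

ℤ_50: Commutative=Yes, Unity=Yes


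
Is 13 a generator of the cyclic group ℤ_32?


g generates ℤ_n iff gcd(g, n) = 1
gcd(13, 32) = 1
Since gcd = 1, 13 is a generator.

Yes, 13 generates ℤ_32


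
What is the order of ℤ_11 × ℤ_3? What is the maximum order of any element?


|ℤ_11 × ℤ_3| = 11 × 3 = 33
Max element order = lcm(11,3) = 33
Cyclic? Yes (gcd=1)

|ℤ_11×ℤ_3| = 33, max element order = 33


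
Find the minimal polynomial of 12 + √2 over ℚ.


Let α = 12 + √2. Then α - 12 = √2, so (α - 12)² = 2, giving α² - 24α + 142 = 0. Degree 2 and α ∉ ℚ, so this is the minimal polynomial.

Minimal polynomial: x² - 24x + 142


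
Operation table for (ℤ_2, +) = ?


Elements: {0, 1}
Operation: addition mod 2
Entry (a, b) = (a + b) mod 2

Cayley table:
  | 0 | 1
0 | 0 | 1
1 | 1 | 0


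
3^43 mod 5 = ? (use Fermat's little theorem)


Fermat's little theorem: if p is prime and gcd(a,p)=1, then a^(p-1) ≡ 1 (mod p)
p = 5 is prime, gcd(3,5) = 1
Reduce exponent: 43 mod 4 = 3
So 3^43 ≡ 3^3 (mod 5)
3^3 mod 5 = 2

3^43 ≡ 2 (mod 5)


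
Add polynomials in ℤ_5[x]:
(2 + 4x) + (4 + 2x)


Add coefficients mod 5:
x^0: 2 + 4 = 1 (mod 5)
x^1: 4 + 2 = 1 (mod 5)
Result: 1 + x

f + g = 1 + x


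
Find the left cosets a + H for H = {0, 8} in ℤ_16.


H = {0, 8}, |H| = 2
Number of cosets = |G|/|H| = 16/2 = 8
0 + H = {0, 8}
1 + H = {1, 9}
2 + H = {2, 10}
3 + H = {3, 11}
4 + H = {4, 12}
5 + H = {5, 13}
6 + H = {6, 14}
7 + H = {7, 15}

Cosets: 0+H={0,8}; 1+H={1,9}; 2+H={2,10}; 3+H={3,11}; 4+H={4,12}; 5+H={5,13}; 6+H={6,14}; 7+H={7,15}


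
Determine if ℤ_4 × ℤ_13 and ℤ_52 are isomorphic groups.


Comparing ℤ_4 × ℤ_13 and ℤ_52:
gcd(4,13) = 1, so ℤ_4 × ℤ_13 ≅ ℤ_52 (CRT)

Yes, ℤ_4 × ℤ_13 ≅ ℤ_52


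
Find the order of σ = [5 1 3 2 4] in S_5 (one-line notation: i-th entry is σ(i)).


Cycle decomposition: (1 5 4 2)
Cycle lengths: 4
Order = lcm(4) = 4

ord(σ) = 4


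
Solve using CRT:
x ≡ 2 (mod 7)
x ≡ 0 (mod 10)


m₁ = 7, m₂ = 10, gcd = 1, so CRT applies. M = m₁·m₂ = 70
Let M₁ = M/m₁ = 10, M₂ = M/m₂ = 7
Find y₁ ≡ M₁⁻¹ (mod m₁): 10⁻¹ ≡ 5 (mod 7)
Find y₂ ≡ M₂⁻¹ (mod m₂): 7⁻¹ ≡ 3 (mod 10)
x = a₁·M₁·y₁ + a₂·M₂·y₂ = 2·10·5 + 0·7·3 = 100
Reduce mod 70: x ≡ 30
Check: 30 mod 7 = 2 ✓, 30 mod 10 = 0 ✓

x ≡ 30 (mod 70)


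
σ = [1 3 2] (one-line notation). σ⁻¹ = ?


To find σ⁻¹, swap domain and range:
σ(1) = 1 → σ⁻¹(1) = 1
σ(2) = 3 → σ⁻¹(3) = 2
σ(3) = 2 → σ⁻¹(2) = 3

σ⁻¹ = [1 3 2]


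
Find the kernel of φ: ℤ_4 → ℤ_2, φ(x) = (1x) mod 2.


Kernel = preimage of identity
ker(φ) = {x ∈ ℤ_4 : 1x ≡ 0 (mod 2)}. Since 2 | 4, φ is well-defined. The kernel is the cyclic subgroup ⟨2⟩ of ℤ_4 (order 2), i.e. {0, 2}

ker(φ) = {0, 2}


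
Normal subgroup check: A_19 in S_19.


H = A_19 in S_19
A_19 has index 2 in S_19, and every subgroup of index 2 is normal

Yes, normal subgroup


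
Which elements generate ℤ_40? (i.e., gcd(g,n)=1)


g generates ℤ_n iff gcd(g,n) = 1
Prime factors of 40: 2, 5
Generators are g ∈ {1,...,39} not divisible by any of these primes.
Generators: {1, 3, 7, 9, 11, 13, 17, 19, 21, 23, 27, 29, 31, 33, 37, 39}
Number of generators = φ(40) = 16

Generators of ℤ_40 = {1, 3, 7, 9, 11, 13, 17, 19, 21, 23, 27, 29, 31, 33, 37, 39}


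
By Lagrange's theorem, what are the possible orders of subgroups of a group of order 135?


Lagrange's theorem: |H| divides |G|
|G| = 135
Divisors of 135: 1, 3, 5, 9, 15, 27, 45, 135

Possible subgroup orders: {1, 3, 5, 9, 15, 27, 45, 135}


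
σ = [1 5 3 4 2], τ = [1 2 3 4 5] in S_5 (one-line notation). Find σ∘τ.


σ∘τ: apply τ first, then σ
1 →τ 1 →σ 1
2 →τ 2 →σ 5
3 →τ 3 →σ 3
4 →τ 4 →σ 4
5 →τ 5 →σ 2

σ∘τ = [1 5 3 4 2]


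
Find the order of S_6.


|S_n| = n! (number of permutations of n symbols)
|S_6| = 6! = 720

|S_6| = 720


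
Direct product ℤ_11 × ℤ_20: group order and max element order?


|ℤ_11 × ℤ_20| = 11 × 20 = 220
Max element order = lcm(11,20) = 220
Cyclic? Yes (gcd=1)

|ℤ_11×ℤ_20| = 220, max element order = 220


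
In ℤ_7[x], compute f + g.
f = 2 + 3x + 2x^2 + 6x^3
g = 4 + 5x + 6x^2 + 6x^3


Add coefficients mod 7:
x^0: 2 + 4 = 6 (mod 7)
x^1: 3 + 5 = 1 (mod 7)
x^2: 2 + 6 = 1 (mod 7)
x^3: 6 + 6 = 5 (mod 7)
Result: 6 + x + x^2 + 5x^3

f + g = 6 + x + x^2 + 5x^3


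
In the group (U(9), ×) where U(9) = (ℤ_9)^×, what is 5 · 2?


Operation: multiplication mod 9
5 · 2 = (a × b) mod 9 with a = 5, b = 2

5 · 2 = 1


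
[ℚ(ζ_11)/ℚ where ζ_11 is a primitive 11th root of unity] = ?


[ℚ(ζ_n):ℚ] = deg Φ_n(x) = φ(n). Here φ(11) = 10

[ℚ(ζ_11)/ℚ where ζ_11 is a primitive 11th root of unity] = 10


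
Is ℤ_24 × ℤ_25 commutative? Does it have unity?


Direct product ring; commutative with unity (1,1); but (1,0)·(0,1) = (0,0) gives zero divisors, so not an integral domain
Commutative: Yes
Integral domain: No
Has unity: Yes

ℤ_24 × ℤ_25: Commutative=Yes, Unity=Yes


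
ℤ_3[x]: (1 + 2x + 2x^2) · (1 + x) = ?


Expand and collect like terms; reduce coefficients mod 3:
x^0: 1·1 = 1 ≡ 1 (mod 3)
x^1: 1·1 + 2·1 = 3 ≡ 0 (mod 3)
x^2: 2·1 + 2·1 = 4 ≡ 1 (mod 3)
x^3: 2·1 = 2 ≡ 2 (mod 3)
Result: 1 + x^2 + 2x^3

f · g = 1 + x^2 + 2x^3


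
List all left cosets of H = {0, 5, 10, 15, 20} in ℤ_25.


H = {0, 5, 10, 15, 20}, |H| = 5
Number of cosets = |G|/|H| = 25/5 = 5
0 + H = {0, 5, 10, 15, 20}
1 + H = {1, 6, 11, 16, 21}
2 + H = {2, 7, 12, 17, 22}
3 + H = {3, 8, 13, 18, 23}
4 + H = {4, 9, 14, 19, 24}

Cosets: 0+H={0,5,10,15,20}; 1+H={1,6,11,16,21}; 2+H={2,7,12,17,22}; 3+H={3,8,13,18,23}; 4+H={4,9,14,19,24}


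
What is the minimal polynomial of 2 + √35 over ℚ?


Let α = 2 + √35. Then α - 2 = √35, so (α - 2)² = 35, giving α² - 4α - 31 = 0. Degree 2 and α ∉ ℚ, so this is the minimal polynomial.

Minimal polynomial: x² - 4x - 31


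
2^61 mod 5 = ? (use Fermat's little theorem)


Fermat's little theorem: if p is prime and gcd(a,p)=1, then a^(p-1) ≡ 1 (mod p)
p = 5 is prime, gcd(2,5) = 1
Reduce exponent: 61 mod 4 = 1
So 2^61 ≡ 2^1 (mod 5)
2^1 mod 5 = 2

2^61 ≡ 2 (mod 5)


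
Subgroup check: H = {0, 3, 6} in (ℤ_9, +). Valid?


Subgroup test for H = {0, 3, 6} in (ℤ_9, +):
(1) 0 ∈ H? Yes
(2) Closure: for all a,b ∈ H, (a+b) mod 9 ∈ H? Yes
(3) Inverses: for all a ∈ H, -a mod 9 ∈ H? Yes

Yes, H is a subgroup of ℤ_9


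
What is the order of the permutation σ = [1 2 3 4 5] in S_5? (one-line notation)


Cycle decomposition: identity (all elements fixed)
Order = 1 (identity has order 1)

ord(σ) = 1


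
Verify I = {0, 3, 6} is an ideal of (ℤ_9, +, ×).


Check ideal conditions for I = {0, 3, 6} in ℤ_9:
(1) I is an additive subgroup? Yes
(2) For r ∈ ℤ_9 and a ∈ I: r·a ∈ I? Yes

Yes, I is an ideal of ℤ_9


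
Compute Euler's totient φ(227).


Factor n: 227 = 227
φ(n) = n · ∏(1 - 1/p) over distinct primes p | n
φ(227) = 227 · (1 - 1/227) = 226

φ(227) = 226


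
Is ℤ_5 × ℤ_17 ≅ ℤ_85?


Comparing ℤ_5 × ℤ_17 and ℤ_85:
gcd(5,17) = 1, so ℤ_5 × ℤ_17 ≅ ℤ_85 (CRT)

Yes, ℤ_5 × ℤ_17 ≅ ℤ_85


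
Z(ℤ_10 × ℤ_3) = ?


Z(G) = {g ∈ G | gx = xg for all x ∈ G}
Direct product of abelian groups is abelian, so Z(G) = G

Z(ℤ_10 × ℤ_3) = ℤ_10 × ℤ_3


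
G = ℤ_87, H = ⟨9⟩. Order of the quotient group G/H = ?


|⟨9⟩| = n / gcd(9, 87) = 87 / 3 = 29
H is normal (ℤ_87 is abelian).
|G/H| = |G| / |H| = 87 / 29 = 3

|G/H| = 3


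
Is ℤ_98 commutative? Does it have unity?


ℤ_98 is a commutative ring with unity 1; 98 = 2×49 is composite, so 2·49 ≡ 0 gives zero divisors (not an integral domain)
Commutative: Yes
Integral domain: No
Has unity: Yes

ℤ_98: Commutative=Yes, Unity=Yes


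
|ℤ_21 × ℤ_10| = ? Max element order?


|ℤ_21 × ℤ_10| = 21 × 10 = 210
Max element order = lcm(21,10) = 210
Cyclic? Yes (gcd=1)

|ℤ_21×ℤ_10| = 210, max element order = 210


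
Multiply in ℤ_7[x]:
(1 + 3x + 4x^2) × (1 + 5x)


Expand and collect like terms; reduce coefficients mod 7:
x^0: 1·1 = 1 ≡ 1 (mod 7)
x^1: 1·5 + 3·1 = 8 ≡ 1 (mod 7)
x^2: 3·5 + 4·1 = 19 ≡ 5 (mod 7)
x^3: 4·5 = 20 ≡ 6 (mod 7)
Result: 1 + x + 5x^2 + 6x^3

f · g = 1 + x + 5x^2 + 6x^3


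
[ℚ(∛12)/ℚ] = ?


∛12 has minimal polynomial x³ - 12 (irreducible over ℚ since 12 is not a perfect cube)

[ℚ(∛12)/ℚ] = 3


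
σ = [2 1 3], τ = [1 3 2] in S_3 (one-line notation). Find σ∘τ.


σ∘τ: apply τ first, then σ
1 →τ 1 →σ 2
2 →τ 3 →σ 3
3 →τ 2 →σ 1

σ∘τ = [2 3 1]


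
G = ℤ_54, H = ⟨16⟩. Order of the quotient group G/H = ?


|⟨16⟩| = n / gcd(16, 54) = 54 / 2 = 27
H is normal (ℤ_54 is abelian).
|G/H| = |G| / |H| = 54 / 27 = 2

|G/H| = 2


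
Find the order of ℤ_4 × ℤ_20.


|A × B| = |A| · |B|
|ℤ_4 × ℤ_20| = 4 × 20 = 80

|ℤ_4 × ℤ_20| = 80


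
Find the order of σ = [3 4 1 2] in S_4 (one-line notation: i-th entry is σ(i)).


Cycle decomposition: (1 3) (2 4)
Cycle lengths: 2, 2
Order = lcm(2, 2) = 2

ord(σ) = 2


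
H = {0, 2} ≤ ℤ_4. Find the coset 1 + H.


1 + H = {1 + h (mod 4) : h ∈ H}
1+0=1, 1+2=3

1 + H = {1, 3}


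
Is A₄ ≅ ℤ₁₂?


Comparing A₄ and ℤ₁₂:
A₄ is non-abelian, ℤ₁₂ is abelian

No, A₄ ≇ ℤ₁₂


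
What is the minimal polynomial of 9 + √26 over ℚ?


Let α = 9 + √26. Then α - 9 = √26, so (α - 9)² = 26, giving α² - 18α + 55 = 0. Degree 2 and α ∉ ℚ, so this is the minimal polynomial.

Minimal polynomial: x² - 18x + 55


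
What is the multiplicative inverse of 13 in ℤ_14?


Use the extended Euclidean algorithm to write 1 = 13·s + 14·t; then s mod 14 is the inverse.
Euclidean algorithm:
  13 = 0·14 + 13
  14 = 1·13 + 1
  13 = 13·1 + 0
gcd(13,14) = 1
Back-substitution gives: 13·(-1) + 14·(1) = 1
So 13⁻¹ ≡ -1 ≡ 13 (mod 14)
Check: 13 × 13 = 169 ≡ 1 (mod 14) ✓

13⁻¹ ≡ 13 (mod 14)


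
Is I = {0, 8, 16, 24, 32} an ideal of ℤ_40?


Check ideal conditions for I = {0, 8, 16, 24, 32} in ℤ_40:
(1) I is an additive subgroup? Yes
(2) For r ∈ ℤ_40 and a ∈ I: r·a ∈ I? Yes

Yes, I is an ideal of ℤ_40


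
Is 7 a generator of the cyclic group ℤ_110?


g generates ℤ_n iff gcd(g, n) = 1
gcd(7, 110) = 1
Since gcd = 1, 7 is a generator.

Yes, 7 generates ℤ_110


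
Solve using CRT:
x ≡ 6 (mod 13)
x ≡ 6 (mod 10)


m₁ = 13, m₂ = 10, gcd = 1, so CRT applies. M = m₁·m₂ = 130
Let M₁ = M/m₁ = 10, M₂ = M/m₂ = 13
Find y₁ ≡ M₁⁻¹ (mod m₁): 10⁻¹ ≡ 4 (mod 13)
Find y₂ ≡ M₂⁻¹ (mod m₂): 13⁻¹ ≡ 7 (mod 10)
x = a₁·M₁·y₁ + a₂·M₂·y₂ = 6·10·4 + 6·13·7 = 786
Reduce mod 130: x ≡ 6
Check: 6 mod 13 = 6 ✓, 6 mod 10 = 6 ✓

x ≡ 6 (mod 130)


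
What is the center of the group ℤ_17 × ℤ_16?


Z(G) = {g ∈ G | gx = xg for all x ∈ G}
Direct product of abelian groups is abelian, so Z(G) = G

Z(ℤ_17 × ℤ_16) = ℤ_17 × ℤ_16


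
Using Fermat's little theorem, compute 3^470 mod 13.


Fermat's little theorem: if p is prime and gcd(a,p)=1, then a^(p-1) ≡ 1 (mod p)
p = 13 is prime, gcd(3,13) = 1
Reduce exponent: 470 mod 12 = 2
So 3^470 ≡ 3^2 (mod 13)
3^2 mod 13 = 9

3^470 ≡ 9 (mod 13)


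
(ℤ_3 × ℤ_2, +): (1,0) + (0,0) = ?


Operation: componentwise addition mod (3, 2)
(1,0) + (0,0) = ((a₁+b₁) mod 3, (a₂+b₂) mod 2) with a = (1,0), b = (0,0)

(1,0) + (0,0) = (1,0)


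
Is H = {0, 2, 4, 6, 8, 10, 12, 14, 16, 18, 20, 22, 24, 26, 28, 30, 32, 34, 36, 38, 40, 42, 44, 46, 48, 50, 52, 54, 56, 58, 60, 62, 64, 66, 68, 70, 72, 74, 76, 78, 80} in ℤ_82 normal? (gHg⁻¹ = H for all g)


H = {0, 2, 4, 6, 8, 10, 12, 14, 16, 18, 20, 22, 24, 26, 28, 30, 32, 34, 36, 38, 40, 42, 44, 46, 48, 50, 52, 54, 56, 58, 60, 62, 64, 66, 68, 70, 72, 74, 76, 78, 80} in ℤ_82
ℤ_82 is abelian; every subgroup of an abelian group is normal

Yes, normal subgroup


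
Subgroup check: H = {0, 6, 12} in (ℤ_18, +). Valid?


Subgroup test for H = {0, 6, 12} in (ℤ_18, +):
(1) 0 ∈ H? Yes
(2) Closure: for all a,b ∈ H, (a+b) mod 18 ∈ H? Yes
(3) Inverses: for all a ∈ H, -a mod 18 ∈ H? Yes

Yes, H is a subgroup of ℤ_18


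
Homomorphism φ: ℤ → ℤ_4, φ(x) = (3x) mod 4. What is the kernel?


Kernel = preimage of identity
ker(φ) = {x ∈ ℤ : 3x ≡ 0 (mod 4)}. gcd(3,4) = 1, so 3x ≡ 0 (mod 4) ⟺ x ≡ 0 (mod 4/1 = 4). Hence ker(φ) = 4ℤ

ker(φ) = 4ℤ


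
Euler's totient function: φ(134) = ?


Factor n: 134 = 2 × 67
φ(n) = n · ∏(1 - 1/p) over distinct primes p | n
φ(134) = 134 · (1 - 1/2) · (1 - 1/67) = 66

φ(134) = 66


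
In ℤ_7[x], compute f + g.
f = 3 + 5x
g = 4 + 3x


Add coefficients mod 7:
x^0: 3 + 4 = 0 (mod 7)
x^1: 5 + 3 = 1 (mod 7)
Result: x

f + g = x


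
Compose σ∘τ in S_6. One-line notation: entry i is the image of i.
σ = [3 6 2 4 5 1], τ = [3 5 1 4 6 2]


σ∘τ: apply τ first, then σ
1 →τ 3 →σ 2
2 →τ 5 →σ 5
3 →τ 1 →σ 3
4 →τ 4 →σ 4
5 →τ 6 →σ 1
6 →τ 2 →σ 6

σ∘τ = [2 5 3 4 1 6]


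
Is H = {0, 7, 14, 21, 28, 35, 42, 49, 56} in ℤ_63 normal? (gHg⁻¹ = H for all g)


H = {0, 7, 14, 21, 28, 35, 42, 49, 56} in ℤ_63
ℤ_63 is abelian; every subgroup of an abelian group is normal

Yes, normal subgroup


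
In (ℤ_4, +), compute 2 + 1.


Operation: addition mod 4
2 + 1 = (a + b) mod 4 with a = 2, b = 1

2 + 1 = 3


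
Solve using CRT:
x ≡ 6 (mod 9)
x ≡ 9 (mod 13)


m₁ = 9, m₂ = 13, gcd = 1, so CRT applies. M = m₁·m₂ = 117
Let M₁ = M/m₁ = 13, M₂ = M/m₂ = 9
Find y₁ ≡ M₁⁻¹ (mod m₁): 13⁻¹ ≡ 7 (mod 9)
Find y₂ ≡ M₂⁻¹ (mod m₂): 9⁻¹ ≡ 3 (mod 13)
x = a₁·M₁·y₁ + a₂·M₂·y₂ = 6·13·7 + 9·9·3 = 789
Reduce mod 117: x ≡ 87
Check: 87 mod 9 = 6 ✓, 87 mod 13 = 9 ✓

x ≡ 87 (mod 117)
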